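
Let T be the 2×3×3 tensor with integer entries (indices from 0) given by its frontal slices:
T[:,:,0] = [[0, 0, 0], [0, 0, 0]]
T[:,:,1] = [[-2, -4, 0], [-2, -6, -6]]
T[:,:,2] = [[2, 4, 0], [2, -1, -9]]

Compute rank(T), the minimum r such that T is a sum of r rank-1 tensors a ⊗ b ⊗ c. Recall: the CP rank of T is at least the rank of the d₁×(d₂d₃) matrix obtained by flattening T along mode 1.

3

Lower bound: the mode-2 unfolding of T (rows indexed by j, columns by (i,k) = (0,0), (0,1), (0,2), (1,0), (1,1), (1,2)) is [[0, -2, 2, 0, -2, 2], [0, -4, 4, 0, -6, -1], [0, 0, 0, 0, -6, -9]].
There the 3×3 minor on rows j ∈ {0, 1, 2}, columns (i,k) ∈ {(0,1), (1,1), (1,2)} is det [[-2, -2, 2], [-4, -6, -1], [0, -6, -9]] = 24 ≠ 0, so this unfolding has rank ≥ 3; CP rank is at least every unfolding rank, so rank(T) ≥ 3. (This is only a lower bound: in general the CP rank may exceed every unfolding rank, so we still need to exhibit 3 rank-1 terms summing to T.)
Upper bound: T is a sum of 3 rank-1 terms, T = [0, 1] ⊗ [0, 1, 1] ⊗ [0, 2, -1] + [0, 1] ⊗ [0, 1, 2] ⊗ [0, -4, -4] + [1, 1] ⊗ [1, 2, 0] ⊗ [0, -2, 2] (one valid choice — decompositions are not unique — normalised so each a, b is primitive with positive first nonzero entry; check it by expanding all entries), so rank(T) ≤ 3.
These bounds meet, so rank(T) = 3.
Check entry T[0,0,2] = 2: (0)·(0)·(-1) + (0)·(0)·(-4) + (1)·(1)·(2) = 2.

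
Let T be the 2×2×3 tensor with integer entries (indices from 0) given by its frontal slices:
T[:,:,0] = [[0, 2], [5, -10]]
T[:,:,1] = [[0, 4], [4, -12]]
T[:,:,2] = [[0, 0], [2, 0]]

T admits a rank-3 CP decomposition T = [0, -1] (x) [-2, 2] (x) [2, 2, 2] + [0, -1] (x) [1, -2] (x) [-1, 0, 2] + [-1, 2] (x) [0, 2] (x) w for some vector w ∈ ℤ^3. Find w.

Subtract the known terms from T to get the rank-1 residual R = [-1, 2] (x) [0, 2] (x) w, so R[i,j,k] = a[i]·b[j]·w[k]. Pick indices with nonzero a[0]·b[1] = (-1)·(2) = -2. Only the fibre through (0,1,·) is needed: R[0,1,:] = T[0,1,:] − Σₗ aₗ[0]bₗ[1]cₗ = [2, 4, 0] − (0)·(2)·[2, 2, 2] − (0)·(-2)·[-1, 0, 2] = [2, 4, 0]. Then w[k] = R[0,1,k] / -2 for each k, giving w = [2, 4, 0] / -2 = [-1, -2, 0].

w = [-1, -2, 0]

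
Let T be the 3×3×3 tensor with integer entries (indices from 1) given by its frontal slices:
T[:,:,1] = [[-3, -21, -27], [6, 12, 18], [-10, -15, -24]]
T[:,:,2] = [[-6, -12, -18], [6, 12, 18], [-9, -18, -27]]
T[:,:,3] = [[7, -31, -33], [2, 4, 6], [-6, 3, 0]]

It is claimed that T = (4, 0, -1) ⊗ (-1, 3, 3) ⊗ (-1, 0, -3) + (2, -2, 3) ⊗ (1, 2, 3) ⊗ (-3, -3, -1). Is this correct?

Reconstruct entry (1,1,1) from the claimed factors: Σₗ aₗ[1]bₗ[1]cₗ[1] = (4)·(-1)·(-1) + (2)·(1)·(-3) = -2, but T[1,1,1] = -3. The claim is false.

No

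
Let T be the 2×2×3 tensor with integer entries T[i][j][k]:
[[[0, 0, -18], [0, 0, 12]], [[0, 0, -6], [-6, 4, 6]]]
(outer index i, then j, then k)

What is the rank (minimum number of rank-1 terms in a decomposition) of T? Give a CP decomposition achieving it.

Lower bound: the mode-2 unfolding of T (rows indexed by j, columns by (i,k) = (0,0), (0,1), (0,2), (1,0), (1,1), (1,2)) is [[0, 0, -18, 0, 0, -6], [0, 0, 12, -6, 4, 6]].
There the 2×2 minor on rows j ∈ {0, 1}, columns (i,k) ∈ {(0,2), (1,0)} is det [[-18, 0], [12, -6]] = 108 ≠ 0, so this unfolding has rank ≥ 2; CP rank is at least every unfolding rank, so rank(T) ≥ 2. (Flattening ranks never certify an upper bound on CP rank; for that we must actually write T with 2 rank-1 terms.)
Upper bound — finding two terms. Write S_k = T[:,:,k] for the frontal slices: S₀ = [[0, 0], [0, -6]], S₁ = [[0, 0], [0, 4]], S₂ = [[-18, 12], [-6, 6]].
If T = a₁ (x) b₁ (x) c₁ + a₂ (x) b₂ (x) c₂ then each S_k = c₁[k]·a₁b₁ᵀ + c₂[k]·a₂b₂ᵀ. S₀ and S₂ are linearly independent, so a₁b₁ᵀ and a₂b₂ᵀ must span the same plane of matrices: they are the rank-1 matrices of the form x·S₀ + y·S₂.
det(x·S₀ + y·S₂) is 108·xy − 36·y² = 36·(3·x − y)(y), vanishing at (x:y) = (1:3) and (1:0).
M₁ = S₀ + 3·S₂ = [[-54, 36], [-18, 12]] = (-6)·(3, 1)(3, -2)ᵀ and M₂ = S₀ = [[0, 0], [0, -6]] = (-6)·(0, 1)(0, 1)ᵀ, so take a₁ = (3, 1), b₁ = (3, -2), a₂ = (0, 1), b₂ = (0, 1).
Each slice is an integer combination of E₁ = a₁b₁ᵀ and E₂ = a₂b₂ᵀ: S₀ = −6·E₂, S₁ = 4·E₂, S₂ = −2·E₁ + 2·E₂; reading off coefficients, c₁ = (0, 0, -2) and c₂ = (-6, 4, 2).
Hence T = (3, 1) (x) (3, -2) (x) (0, 0, -2) + (0, 1) (x) (0, 1) (x) (-6, 4, 2), so rank(T) ≤ 2.
These bounds meet, so rank(T) = 2.

rank(T) = 2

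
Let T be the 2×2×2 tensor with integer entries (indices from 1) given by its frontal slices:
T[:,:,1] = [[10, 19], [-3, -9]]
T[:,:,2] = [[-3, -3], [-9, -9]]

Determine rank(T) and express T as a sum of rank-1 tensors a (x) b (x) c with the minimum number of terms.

Lower bound: the mode-3 unfolding of T (rows indexed by k, columns by (i,j) = (1,1), (1,2), (2,1), (2,2)) is [[10, 19, -3, -9], [-3, -3, -9, -9]].
There the 2×2 minor on rows k ∈ {1, 2}, columns (i,j) ∈ {(1,1), (1,2)} is det [[10, 19], [-3, -3]] = 27 ≠ 0, so this unfolding has rank ≥ 2; CP rank is at least every unfolding rank, so rank(T) ≥ 2. (This is only a lower bound: in general the CP rank may exceed every unfolding rank, so we still need to exhibit 2 rank-1 terms summing to T.)
Upper bound — finding two terms. Write S_k = T[:,:,k] for the frontal slices: S₁ = [[10, 19], [-3, -9]], S₂ = [[-3, -3], [-9, -9]].
If T = a₁ (x) b₁ (x) c₁ + a₂ (x) b₂ (x) c₂ then each S_k = c₁[k]·a₁b₁ᵀ + c₂[k]·a₂b₂ᵀ. S₁ and S₂ are linearly independent, so a₁b₁ᵀ and a₂b₂ᵀ must span the same plane of matrices: they are the rank-1 matrices of the form x·S₁ + y·S₂.
det(x·S₁ + y·S₂) is −33·x² + 99·xy = (-33)·(x − 3·y)(x), vanishing at (x:y) = (3:1) and (0:1).
M₁ = 3·S₁ + S₂ = [[27, 54], [-18, -36]] = 9·[3, -2][1, 2]ᵀ and M₂ = S₂ = [[-3, -3], [-9, -9]] = (-3)·[1, 3][1, 1]ᵀ, so take a₁ = [3, -2], b₁ = [1, 2], a₂ = [1, 3], b₂ = [1, 1].
Each slice is an integer combination of E₁ = a₁b₁ᵀ and E₂ = a₂b₂ᵀ: S₁ = 3·E₁ + E₂, S₂ = −3·E₂; reading off coefficients, c₁ = [3, 0] and c₂ = [1, -3].
Hence T = [3, -2] (x) [1, 2] (x) [3, 0] + [1, 3] (x) [1, 1] (x) [1, -3], so rank(T) ≤ 2.
These bounds meet, so rank(T) = 2.

rank(T) = 2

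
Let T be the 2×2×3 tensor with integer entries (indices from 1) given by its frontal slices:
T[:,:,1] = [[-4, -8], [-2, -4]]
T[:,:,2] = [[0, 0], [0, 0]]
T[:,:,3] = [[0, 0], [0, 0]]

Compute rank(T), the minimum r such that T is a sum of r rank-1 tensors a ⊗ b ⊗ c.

1

Lower bound: T ≠ 0 (e.g. T[1,1,1] = -4), so rank(T) ≥ 1.
Upper bound: if T = a ⊗ b ⊗ c then every fibre of T is a multiple of the corresponding factor, so read the factors off the fibres through the nonzero entry T[1,1,1] = -4.
The mode-1 fibre T[:,1,1] = [-4, -2] gives a = [2, 1] (primitive direction); the mode-2 fibre T[1,:,1] = [-4, -8] gives b = [1, 2]; then c[k] = T[1,1,k] / (a[1]·b[1]) = [-4, 0, 0] / 2 = [-2, 0, 0].
Expanding [2, 1] ⊗ [1, 2] ⊗ [-2, 0, 0] reproduces all 12 entries of T, so T = [2, 1] ⊗ [1, 2] ⊗ [-2, 0, 0] and rank(T) ≤ 1.
These bounds meet, so rank(T) = 1.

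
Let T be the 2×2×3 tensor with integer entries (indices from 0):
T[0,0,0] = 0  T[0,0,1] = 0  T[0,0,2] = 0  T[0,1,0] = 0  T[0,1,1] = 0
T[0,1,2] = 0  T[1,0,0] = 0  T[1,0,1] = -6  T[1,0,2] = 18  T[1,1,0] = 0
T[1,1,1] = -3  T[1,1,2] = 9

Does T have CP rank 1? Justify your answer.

Yes

If T = a ∘ b ∘ c then every fibre of T is a multiple of the corresponding factor, so read the factors off the fibres through the nonzero entry T[1,0,1] = -6.
The mode-1 fibre T[:,0,1] = [0, -6] gives a = [0, 1] (primitive direction); the mode-2 fibre T[1,:,1] = [-6, -3] gives b = [2, 1]; then c[k] = T[1,0,k] / (a[1]·b[0]) = [0, -6, 18] / 2 = [0, -3, 9].
Expanding [0, 1] ∘ [2, 1] ∘ [0, -3, 9] reproduces all 12 entries of T, so T = [0, 1] ∘ [2, 1] ∘ [0, -3, 9] and rank(T) ≤ 1.
Equivalently every frontal slice T[:,:,k] is c[k] times the rank-1 matrix [0, 1] ∘ [2, 1]. So T has rank 1 (it is nonzero).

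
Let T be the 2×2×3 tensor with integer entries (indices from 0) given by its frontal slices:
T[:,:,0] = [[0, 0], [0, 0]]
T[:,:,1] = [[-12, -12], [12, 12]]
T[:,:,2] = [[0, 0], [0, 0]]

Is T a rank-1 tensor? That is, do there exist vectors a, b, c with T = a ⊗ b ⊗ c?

If T = a ⊗ b ⊗ c then every fibre of T is a multiple of the corresponding factor, so read the factors off the fibres through the nonzero entry T[0,0,1] = -12.
The mode-1 fibre T[:,0,1] = [-12, 12] gives a = (1, -1) (primitive direction); the mode-2 fibre T[0,:,1] = [-12, -12] gives b = (1, 1); then c[k] = T[0,0,k] / (a[0]·b[0]) = [0, -12, 0] / 1 = (0, -12, 0).
Expanding (1, -1) ⊗ (1, 1) ⊗ (0, -12, 0) reproduces all 12 entries of T, so T = (1, -1) ⊗ (1, 1) ⊗ (0, -12, 0) and rank(T) ≤ 1.
Equivalently every frontal slice T[:,:,k] is c[k] times the rank-1 matrix (1, -1) ⊗ (1, 1). So T has rank 1 (it is nonzero).

Yes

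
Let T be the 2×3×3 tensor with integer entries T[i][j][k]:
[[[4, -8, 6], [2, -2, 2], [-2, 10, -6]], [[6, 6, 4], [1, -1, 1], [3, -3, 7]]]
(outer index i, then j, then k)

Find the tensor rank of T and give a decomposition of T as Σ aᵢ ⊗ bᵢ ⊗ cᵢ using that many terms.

Lower bound: the mode-2 unfolding of T (rows indexed by j, columns by (i,k) = (0,0), (0,1), (0,2), (1,0), (1,1), (1,2)) is [[4, -8, 6, 6, 6, 4], [2, -2, 2, 1, -1, 1], [-2, 10, -6, 3, -3, 7]].
There the 3×3 minor on rows j ∈ {0, 1, 2}, columns (i,k) ∈ {(0,0), (0,1), (1,0)} is det [[4, -8, 6], [2, -2, 1], [-2, 10, 3]] = 96 ≠ 0, so this unfolding has rank ≥ 3; CP rank is at least every unfolding rank, so rank(T) ≥ 3. (This is only a lower bound: in general the CP rank may exceed every unfolding rank, so we still need to exhibit 3 rank-1 terms summing to T.)
Upper bound: T is a sum of 3 rank-1 terms, T = [0, 1] ⊗ [1, 0, 1] ⊗ [4, 4, 4] + [1, -1] ⊗ [1, 0, -2] ⊗ [0, -4, 2] + [2, 1] ⊗ [2, 1, -1] ⊗ [1, -1, 1] (written with every a and b primitive with positive leading entry and the scale carried by c; CP decompositions are not unique, and this one is verified by expanding entrywise), so rank(T) ≤ 3.
These bounds meet, so rank(T) = 3.

rank(T) = 3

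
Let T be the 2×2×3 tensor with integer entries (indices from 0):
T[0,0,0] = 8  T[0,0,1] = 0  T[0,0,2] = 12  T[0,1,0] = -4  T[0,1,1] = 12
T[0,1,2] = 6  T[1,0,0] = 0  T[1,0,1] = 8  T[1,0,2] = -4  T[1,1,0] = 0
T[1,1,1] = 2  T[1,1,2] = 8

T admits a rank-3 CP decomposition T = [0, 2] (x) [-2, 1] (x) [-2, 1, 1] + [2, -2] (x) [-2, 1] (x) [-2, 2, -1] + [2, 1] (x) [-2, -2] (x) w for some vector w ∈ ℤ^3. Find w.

Subtract the known terms from T to get the rank-1 residual R = [2, 1] (x) [-2, -2] (x) w, so R[i,j,k] = a[i]·b[j]·w[k]. Pick indices with nonzero a[0]·b[0] = (2)·(-2) = -4. Only the fibre through (0,0,·) is needed: R[0,0,:] = T[0,0,:] − Σₗ aₗ[0]bₗ[0]cₗ = [8, 0, 12] − (0)·(-2)·[-2, 1, 1] − (2)·(-2)·[-2, 2, -1] = [0, 8, 8]. Then w[k] = R[0,0,k] / -4 for each k, giving w = [0, 8, 8] / -4 = [0, -2, -2].

w = [0, -2, -2]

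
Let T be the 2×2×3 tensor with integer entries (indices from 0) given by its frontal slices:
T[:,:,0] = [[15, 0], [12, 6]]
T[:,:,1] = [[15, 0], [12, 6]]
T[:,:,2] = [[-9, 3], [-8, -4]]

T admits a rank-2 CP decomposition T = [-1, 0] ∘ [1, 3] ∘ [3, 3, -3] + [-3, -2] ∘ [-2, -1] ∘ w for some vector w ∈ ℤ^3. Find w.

Subtract the known terms from T to get the rank-1 residual R = [-3, -2] ∘ [-2, -1] ∘ w, so R[i,j,k] = a[i]·b[j]·w[k]. Pick indices with nonzero a[0]·b[0] = (-3)·(-2) = 6. Only the fibre through (0,0,·) is needed: R[0,0,:] = T[0,0,:] − Σₗ aₗ[0]bₗ[0]cₗ = [15, 15, -9] − (-1)·(1)·[3, 3, -3] = [18, 18, -12]. Then w[k] = R[0,0,k] / 6 for each k, giving w = [18, 18, -12] / 6 = [3, 3, -2].

w = [3, 3, -2]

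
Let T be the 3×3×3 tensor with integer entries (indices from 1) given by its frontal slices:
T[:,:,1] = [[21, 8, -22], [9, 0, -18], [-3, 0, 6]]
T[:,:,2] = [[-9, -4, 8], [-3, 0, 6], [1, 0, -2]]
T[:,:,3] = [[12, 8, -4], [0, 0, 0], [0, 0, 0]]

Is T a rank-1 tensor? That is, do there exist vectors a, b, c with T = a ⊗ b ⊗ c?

The mode-1 unfolding of T (rows indexed by i, columns by (j,k) = (1,1), (1,2), (1,3), (2,1), (2,2), (2,3), (3,1), (3,2), (3,3)) is [[21, -9, 12, 8, -4, 8, -22, 8, -4], [9, -3, 0, 0, 0, 0, -18, 6, 0], [-3, 1, 0, 0, 0, 0, 6, -2, 0]].
There the 2×2 minor on rows i ∈ {1, 2}, columns (j,k) ∈ {(1,1), (1,2)} is det [[21, -9], [9, -3]] = 18 ≠ 0, so this unfolding has rank ≥ 2; CP rank is at least every unfolding rank, so rank(T) ≥ 2.
In particular rank(T) ≥ 2 > 1, so T is not rank-1.

No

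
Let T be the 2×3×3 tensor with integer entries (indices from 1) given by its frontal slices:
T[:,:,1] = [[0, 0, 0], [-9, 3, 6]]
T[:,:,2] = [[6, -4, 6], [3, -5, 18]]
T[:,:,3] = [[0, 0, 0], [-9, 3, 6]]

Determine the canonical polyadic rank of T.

2

Lower bound: the mode-2 unfolding of T (rows indexed by j, columns by (i,k) = (1,1), (1,2), (1,3), (2,1), (2,2), (2,3)) is [[0, 6, 0, -9, 3, -9], [0, -4, 0, 3, -5, 3], [0, 6, 0, 6, 18, 6]].
There the 2×2 minor on rows j ∈ {1, 2}, columns (i,k) ∈ {(1,2), (2,1)} is det [[6, -9], [-4, 3]] = -18 ≠ 0, so this unfolding has rank ≥ 2; CP rank is at least every unfolding rank, so rank(T) ≥ 2. (This is only a lower bound: in general the CP rank may exceed every unfolding rank, so we still need to exhibit 2 rank-1 terms summing to T.)
Upper bound — finding two terms. Write S_k = T[:,:,k] for the frontal slices: S₁ = [[0, 0, 0], [-9, 3, 6]], S₂ = [[6, -4, 6], [3, -5, 18]], S₃ = [[0, 0, 0], [-9, 3, 6]].
If T = a₁ ∘ b₁ ∘ c₁ + a₂ ∘ b₂ ∘ c₂ then each S_k = c₁[k]·a₁b₁ᵀ + c₂[k]·a₂b₂ᵀ. S₁ and S₂ are linearly independent, so a₁b₁ᵀ and a₂b₂ᵀ must span the same plane of matrices: they are the rank-1 matrices of the form x·S₁ + y·S₂.
The 2×2 minor of x·S₁ + y·S₂ on rows {1,2}, columns {1,2} is −18·xy − 18·y² = (-18)·(y)(x + y), vanishing at (x:y) = (1:0) and (1:-1).
M₁ = S₁ = [[0, 0, 0], [-9, 3, 6]] = (-3)·[0, 1][3, -1, -2]ᵀ and M₂ = S₁ − S₂ = [[-6, 4, -6], [-12, 8, -12]] = (-2)·[1, 2][3, -2, 3]ᵀ, so take a₁ = [0, 1], b₁ = [3, -1, -2], a₂ = [1, 2], b₂ = [3, -2, 3].
Each slice is an integer combination of E₁ = a₁b₁ᵀ and E₂ = a₂b₂ᵀ: S₁ = −3·E₁, S₂ = −3·E₁ + 2·E₂, S₃ = −3·E₁; reading off coefficients, c₁ = [-3, -3, -3] and c₂ = [0, 2, 0].
Hence T = [0, 1] ∘ [3, -1, -2] ∘ [-3, -3, -3] + [1, 2] ∘ [3, -2, 3] ∘ [0, 2, 0], so rank(T) ≤ 2.
These bounds meet, so rank(T) = 2.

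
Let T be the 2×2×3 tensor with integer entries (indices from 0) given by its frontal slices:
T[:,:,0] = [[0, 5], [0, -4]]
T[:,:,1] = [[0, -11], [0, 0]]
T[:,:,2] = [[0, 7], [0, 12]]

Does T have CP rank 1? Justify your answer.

No

The mode-3 unfolding of T (rows indexed by k, columns by (i,j) = (0,0), (0,1), (1,0), (1,1)) is [[0, 5, 0, -4], [0, -11, 0, 0], [0, 7, 0, 12]].
There the 2×2 minor on rows k ∈ {0, 1}, columns (i,j) ∈ {(0,1), (1,1)} is det [[5, -4], [-11, 0]] = -44 ≠ 0, so this unfolding has rank ≥ 2; CP rank is at least every unfolding rank, so rank(T) ≥ 2.
In particular rank(T) ≥ 2 > 1, so T is not rank-1.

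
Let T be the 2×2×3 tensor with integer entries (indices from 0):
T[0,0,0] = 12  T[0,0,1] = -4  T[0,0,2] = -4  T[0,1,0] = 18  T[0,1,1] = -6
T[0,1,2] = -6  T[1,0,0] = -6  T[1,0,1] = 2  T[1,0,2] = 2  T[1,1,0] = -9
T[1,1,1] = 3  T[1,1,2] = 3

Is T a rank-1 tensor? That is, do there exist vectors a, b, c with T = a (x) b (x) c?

The mode-1 fibre T[:,0,0] = [12, -6] gives a = [2, -1] (primitive direction); the mode-2 fibre T[0,:,0] = [12, 18] gives b = [2, 3]; then c[k] = T[0,0,k] / (a[0]·b[0]) = [12, -4, -4] / 4 = [3, -1, -1].
Expanding [2, -1] (x) [2, 3] (x) [3, -1, -1] reproduces all 12 entries of T, so T = [2, -1] (x) [2, 3] (x) [3, -1, -1] and rank(T) ≤ 1.
Equivalently every frontal slice T[:,:,k] is c[k] times the rank-1 matrix [2, -1] (x) [2, 3]. So T has rank 1 (it is nonzero).

Yes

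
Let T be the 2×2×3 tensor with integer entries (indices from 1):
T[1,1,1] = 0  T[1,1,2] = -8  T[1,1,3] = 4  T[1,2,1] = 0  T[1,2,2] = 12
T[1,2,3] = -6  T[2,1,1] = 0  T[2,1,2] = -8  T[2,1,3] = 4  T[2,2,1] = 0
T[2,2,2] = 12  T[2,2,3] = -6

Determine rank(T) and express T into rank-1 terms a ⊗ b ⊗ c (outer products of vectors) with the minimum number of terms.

rank(T) = 1

Lower bound: T ≠ 0 (e.g. T[1,1,2] = -8), so rank(T) ≥ 1.
Upper bound: the mode-1 fibre T[:,1,2] = [-8, -8] gives a = (1, 1) (primitive direction); the mode-2 fibre T[1,:,2] = [-8, 12] gives b = (2, -3); then c[k] = T[1,1,k] / (a[1]·b[1]) = [0, -8, 4] / 2 = (0, -4, 2).
Expanding (1, 1) ⊗ (2, -3) ⊗ (0, -4, 2) reproduces all 12 entries of T, so T = (1, 1) ⊗ (2, -3) ⊗ (0, -4, 2) and rank(T) ≤ 1.
These bounds meet, so rank(T) = 1.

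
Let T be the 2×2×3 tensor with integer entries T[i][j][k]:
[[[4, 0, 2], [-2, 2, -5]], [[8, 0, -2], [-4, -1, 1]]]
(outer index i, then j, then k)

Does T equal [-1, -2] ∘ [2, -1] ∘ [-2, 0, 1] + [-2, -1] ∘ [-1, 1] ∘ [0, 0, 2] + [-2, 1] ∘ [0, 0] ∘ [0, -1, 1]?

No

Reconstruct entry (0,1,1) from the claimed factors: Σₗ aₗ[0]bₗ[1]cₗ[1] = (-1)·(-1)·(0) + (-2)·(1)·(0) + (-2)·(0)·(-1) = 0, but T[0,1,1] = 2. The claim is false.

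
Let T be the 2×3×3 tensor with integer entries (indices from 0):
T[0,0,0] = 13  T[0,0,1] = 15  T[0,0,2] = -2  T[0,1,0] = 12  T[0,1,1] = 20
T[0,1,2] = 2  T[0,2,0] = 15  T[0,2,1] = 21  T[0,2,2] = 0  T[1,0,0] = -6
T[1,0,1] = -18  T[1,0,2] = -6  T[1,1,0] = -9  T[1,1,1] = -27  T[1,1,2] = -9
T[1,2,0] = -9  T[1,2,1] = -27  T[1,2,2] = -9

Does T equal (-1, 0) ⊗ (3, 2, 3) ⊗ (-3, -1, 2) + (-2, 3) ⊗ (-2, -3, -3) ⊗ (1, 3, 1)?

Yes

Reconstruct entrywise from the claimed factors. For example, T[0,0,2] = -2 and Σₗ aₗ[0]bₗ[0]cₗ[2] = (-1)·(3)·(2) + (-2)·(-2)·(1) = -2; checking all 18 entries, every one matches. The claim holds.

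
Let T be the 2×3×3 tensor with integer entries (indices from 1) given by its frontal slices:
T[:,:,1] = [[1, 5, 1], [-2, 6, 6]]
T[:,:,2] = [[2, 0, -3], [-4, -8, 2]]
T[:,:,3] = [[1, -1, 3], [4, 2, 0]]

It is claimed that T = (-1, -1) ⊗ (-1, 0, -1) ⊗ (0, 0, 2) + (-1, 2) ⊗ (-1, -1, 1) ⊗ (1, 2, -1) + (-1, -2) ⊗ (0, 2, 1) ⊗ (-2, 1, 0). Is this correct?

Reconstruct entrywise from the claimed factors. For example, T[2,1,1] = -2 and Σₗ aₗ[2]bₗ[1]cₗ[1] = (-1)·(-1)·(0) + (2)·(-1)·(1) + (-2)·(0)·(-2) = -2; checking all 18 entries, every one matches. The claim holds.

Yes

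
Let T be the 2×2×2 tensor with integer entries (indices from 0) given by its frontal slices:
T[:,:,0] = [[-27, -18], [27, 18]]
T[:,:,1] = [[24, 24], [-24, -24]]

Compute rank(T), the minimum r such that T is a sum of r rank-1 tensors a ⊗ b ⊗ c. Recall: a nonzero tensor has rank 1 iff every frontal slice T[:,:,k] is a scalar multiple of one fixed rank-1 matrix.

Lower bound: in the mode-3 unfolding of T (rows indexed by k, columns by (i,j)) the 2×2 minor on rows k ∈ {0, 1}, columns (i,j) ∈ {(0,0), (0,1)} is det [[-27, -18], [24, 24]] = -216 ≠ 0, so that unfolding has rank ≥ 2 and hence rank(T) ≥ 2 (CP rank is at least every unfolding rank, though it can be larger).
Upper bound: T[i,:,:] = a[i]·M for every slice, with a = [1, -1] and M = [[-27, 24], [-18, 24]] (rows j, columns k).
Splitting M by its rows (j = 0, 1), M = [1, 0][-27, 24]ᵀ + [0, 1][-18, 24]ᵀ.
Hence T = [1, -1] ⊗ [1, 0] ⊗ [-27, 24] + [1, -1] ⊗ [0, 1] ⊗ [-18, 24], so rank(T) ≤ 2.
These bounds meet, so rank(T) = 2.

2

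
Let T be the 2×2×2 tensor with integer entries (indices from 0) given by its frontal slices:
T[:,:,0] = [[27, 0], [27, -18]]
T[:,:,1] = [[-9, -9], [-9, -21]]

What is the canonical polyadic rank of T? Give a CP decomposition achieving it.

rank(T) = 2

Lower bound: the mode-1 unfolding of T (rows indexed by i, columns by (j,k) = (0,0), (0,1), (1,0), (1,1)) is [[27, -9, 0, -9], [27, -9, -18, -21]].
There the 2×2 minor on rows i ∈ {0, 1}, columns (j,k) ∈ {(0,0), (1,0)} is det [[27, 0], [27, -18]] = -486 ≠ 0, so this unfolding has rank ≥ 2; CP rank is at least every unfolding rank, so rank(T) ≥ 2. (Flattening ranks never certify an upper bound on CP rank; for that we must actually write T with 2 rank-1 terms.)
Upper bound — finding two terms. Write S_k = T[:,:,k] for the frontal slices: S₀ = [[27, 0], [27, -18]], S₁ = [[-9, -9], [-9, -21]].
If T = a₁ ⊗ b₁ ⊗ c₁ + a₂ ⊗ b₂ ⊗ c₂ then each S_k = c₁[k]·a₁b₁ᵀ + c₂[k]·a₂b₂ᵀ. S₀ and S₁ are linearly independent, so a₁b₁ᵀ and a₂b₂ᵀ must span the same plane of matrices: they are the rank-1 matrices of the form x·S₀ + y·S₁.
det(x·S₀ + y·S₁) is −486·x² − 162·xy + 108·y² = (-54)·(3·x + 2·y)(3·x − y), vanishing at (x:y) = (2:-3) and (1:3).
M₁ = 2·S₀ − 3·S₁ = [[81, 27], [81, 27]] = 27·[1, 1][3, 1]ᵀ and M₂ = S₀ + 3·S₁ = [[0, -27], [0, -81]] = (-27)·[1, 3][0, 1]ᵀ, so take a₁ = [1, 1], b₁ = [3, 1], a₂ = [1, 3], b₂ = [0, 1].
Each slice is an integer combination of E₁ = a₁b₁ᵀ and E₂ = a₂b₂ᵀ: S₀ = 9·E₁ − 9·E₂, S₁ = −3·E₁ − 6·E₂; reading off coefficients, c₁ = [9, -3] and c₂ = [-9, -6].
Hence T = [1, 1] ⊗ [3, 1] ⊗ [9, -3] + [1, 3] ⊗ [0, 1] ⊗ [-9, -6], so rank(T) ≤ 2.
These bounds meet, so rank(T) = 2.
Check entry T[1,0,1] = -9: (1)·(3)·(-3) + (3)·(0)·(-6) = -9.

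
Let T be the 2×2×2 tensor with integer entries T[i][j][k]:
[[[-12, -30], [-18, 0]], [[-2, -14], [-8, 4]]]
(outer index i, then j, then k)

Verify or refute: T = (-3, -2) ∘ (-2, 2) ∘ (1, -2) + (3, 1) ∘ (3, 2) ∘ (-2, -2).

Reconstruct entrywise from the claimed factors. For example, T[0,0,0] = -12 and Σₗ aₗ[0]bₗ[0]cₗ[0] = (-3)·(-2)·(1) + (3)·(3)·(-2) = -12; checking all 8 entries, every one matches. The claim holds.

Yes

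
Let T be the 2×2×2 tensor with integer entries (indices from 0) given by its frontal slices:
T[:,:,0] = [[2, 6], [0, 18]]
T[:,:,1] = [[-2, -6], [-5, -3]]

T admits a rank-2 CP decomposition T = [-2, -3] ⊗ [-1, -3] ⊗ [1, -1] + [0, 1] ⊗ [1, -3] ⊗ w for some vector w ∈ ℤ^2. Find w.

Subtract the known terms from T to get the rank-1 residual R = [0, 1] ⊗ [1, -3] ⊗ w, so R[i,j,k] = a[i]·b[j]·w[k]. Pick indices with nonzero a[1]·b[0] = (1)·(1) = 1. Only the fibre through (1,0,·) is needed: R[1,0,:] = T[1,0,:] − Σₗ aₗ[1]bₗ[0]cₗ = [0, -5] − (-3)·(-1)·[1, -1] = [-3, -2]. Then w[k] = R[1,0,k] / 1 for each k, giving w = [-3, -2] / 1 = [-3, -2].

w = [-3, -2]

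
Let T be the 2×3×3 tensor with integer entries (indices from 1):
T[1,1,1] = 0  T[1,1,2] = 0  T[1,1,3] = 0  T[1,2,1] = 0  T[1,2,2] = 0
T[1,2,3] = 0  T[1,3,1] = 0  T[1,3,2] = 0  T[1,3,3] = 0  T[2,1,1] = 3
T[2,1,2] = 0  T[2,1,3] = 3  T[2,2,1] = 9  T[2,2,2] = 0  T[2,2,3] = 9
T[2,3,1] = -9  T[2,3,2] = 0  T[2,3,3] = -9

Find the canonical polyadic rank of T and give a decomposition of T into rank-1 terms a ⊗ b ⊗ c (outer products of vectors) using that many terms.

Lower bound: T ≠ 0 (e.g. T[2,1,1] = 3), so rank(T) ≥ 1.
Upper bound: if T = a ⊗ b ⊗ c then every fibre of T is a multiple of the corresponding factor, so read the factors off the fibres through the nonzero entry T[2,1,1] = 3.
The mode-1 fibre T[:,1,1] = [0, 3] gives a = (0, 1) (primitive direction); the mode-2 fibre T[2,:,1] = [3, 9, -9] gives b = (1, 3, -3); then c[k] = T[2,1,k] / (a[2]·b[1]) = [3, 0, 3] / 1 = (3, 0, 3).
Expanding (0, 1) ⊗ (1, 3, -3) ⊗ (3, 0, 3) reproduces all 18 entries of T, so T = (0, 1) ⊗ (1, 3, -3) ⊗ (3, 0, 3) and rank(T) ≤ 1.
These bounds meet, so rank(T) = 1.

rank(T) = 1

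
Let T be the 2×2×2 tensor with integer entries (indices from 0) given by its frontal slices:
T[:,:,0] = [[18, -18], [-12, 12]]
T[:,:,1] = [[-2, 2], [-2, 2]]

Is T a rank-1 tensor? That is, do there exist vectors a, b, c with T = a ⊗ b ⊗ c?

No

The mode-3 unfolding of T (rows indexed by k, columns by (i,j) = (0,0), (0,1), (1,0), (1,1)) is [[18, -18, -12, 12], [-2, 2, -2, 2]].
There the 2×2 minor on rows k ∈ {0, 1}, columns (i,j) ∈ {(0,0), (1,0)} is det [[18, -12], [-2, -2]] = -60 ≠ 0, so this unfolding has rank ≥ 2; CP rank is at least every unfolding rank, so rank(T) ≥ 2.
In particular rank(T) ≥ 2 > 1, so T is not rank-1.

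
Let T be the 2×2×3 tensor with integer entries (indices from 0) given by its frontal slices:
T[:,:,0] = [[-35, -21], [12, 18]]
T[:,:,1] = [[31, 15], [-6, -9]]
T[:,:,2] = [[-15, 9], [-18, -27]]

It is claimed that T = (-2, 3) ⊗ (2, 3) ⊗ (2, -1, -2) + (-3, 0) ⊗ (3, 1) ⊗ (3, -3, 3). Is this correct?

No

Reconstruct entry (0,0,2) from the claimed factors: Σₗ aₗ[0]bₗ[0]cₗ[2] = (-2)·(2)·(-2) + (-3)·(3)·(3) = -19, but T[0,0,2] = -15. The claim is false.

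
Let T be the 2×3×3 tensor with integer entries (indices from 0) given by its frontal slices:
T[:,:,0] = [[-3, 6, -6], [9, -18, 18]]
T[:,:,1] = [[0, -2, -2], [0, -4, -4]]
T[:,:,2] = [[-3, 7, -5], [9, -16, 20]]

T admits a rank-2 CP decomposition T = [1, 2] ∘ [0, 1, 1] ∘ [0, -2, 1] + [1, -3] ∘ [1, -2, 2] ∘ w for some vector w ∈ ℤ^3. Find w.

w = [-3, 0, -3]

Subtract the known terms from T to get the rank-1 residual R = [1, -3] ∘ [1, -2, 2] ∘ w, so R[i,j,k] = a[i]·b[j]·w[k]. Pick indices with nonzero a[0]·b[0] = (1)·(1) = 1. Only the fibre through (0,0,·) is needed: R[0,0,:] = T[0,0,:] − Σₗ aₗ[0]bₗ[0]cₗ = [-3, 0, -3] − (1)·(0)·[0, -2, 1] = [-3, 0, -3]. Then w[k] = R[0,0,k] / 1 for each k, giving w = [-3, 0, -3] / 1 = [-3, 0, -3].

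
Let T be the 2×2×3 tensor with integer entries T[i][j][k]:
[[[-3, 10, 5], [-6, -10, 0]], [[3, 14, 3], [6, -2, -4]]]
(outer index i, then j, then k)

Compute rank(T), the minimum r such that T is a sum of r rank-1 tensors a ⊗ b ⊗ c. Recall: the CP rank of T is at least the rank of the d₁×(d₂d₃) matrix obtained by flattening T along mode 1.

Lower bound: the mode-1 unfolding of T (rows indexed by i, columns by (j,k) = (0,0), (0,1), (0,2), (1,0), (1,1), (1,2)) is [[-3, 10, 5, -6, -10, 0], [3, 14, 3, 6, -2, -4]].
There the 2×2 minor on rows i ∈ {0, 1}, columns (j,k) ∈ {(0,0), (0,1)} is det [[-3, 10], [3, 14]] = -72 ≠ 0, so this unfolding has rank ≥ 2; CP rank is at least every unfolding rank, so rank(T) ≥ 2. (Flattening ranks never certify an upper bound on CP rank; for that we must actually write T with 2 rank-1 terms.)
Upper bound — finding two terms. Write S_k = T[:,:,k] for the frontal slices: S₀ = [[-3, -6], [3, 6]], S₁ = [[10, -10], [14, -2]], S₂ = [[5, 0], [3, -4]].
If T = a₁ ⊗ b₁ ⊗ c₁ + a₂ ⊗ b₂ ⊗ c₂ then each S_k = c₁[k]·a₁b₁ᵀ + c₂[k]·a₂b₂ᵀ. S₀ and S₁ are linearly independent, so a₁b₁ᵀ and a₂b₂ᵀ must span the same plane of matrices: they are the rank-1 matrices of the form x·S₀ + y·S₁.
det(x·S₀ + y·S₁) is 180·xy + 120·y² = 60·(3·x + 2·y)(y), vanishing at (x:y) = (2:-3) and (1:0).
M₁ = 2·S₀ − 3·S₁ = [[-36, 18], [-36, 18]] = (-18)·[1, 1][2, -1]ᵀ and M₂ = S₀ = [[-3, -6], [3, 6]] = (-3)·[1, -1][1, 2]ᵀ, so take a₁ = [1, 1], b₁ = [2, -1], a₂ = [1, -1], b₂ = [1, 2].
Each slice is an integer combination of E₁ = a₁b₁ᵀ and E₂ = a₂b₂ᵀ: S₀ = −3·E₂, S₁ = 6·E₁ − 2·E₂, S₂ = 2·E₁ + E₂; reading off coefficients, c₁ = [0, 6, 2] and c₂ = [-3, -2, 1].
Hence T = [1, 1] ⊗ [2, -1] ⊗ [0, 6, 2] + [1, -1] ⊗ [1, 2] ⊗ [-3, -2, 1], so rank(T) ≤ 2.
These bounds meet, so rank(T) = 2.

2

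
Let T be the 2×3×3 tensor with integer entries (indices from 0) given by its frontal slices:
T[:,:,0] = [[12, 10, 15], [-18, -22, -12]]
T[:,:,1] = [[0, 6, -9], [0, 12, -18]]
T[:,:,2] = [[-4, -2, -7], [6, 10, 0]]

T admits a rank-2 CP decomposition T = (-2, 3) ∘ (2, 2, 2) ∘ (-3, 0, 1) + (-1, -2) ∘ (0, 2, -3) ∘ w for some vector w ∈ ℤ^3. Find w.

w = (1, -3, -1)

Subtract the known terms from T to get the rank-1 residual R = (-1, -2) ∘ (0, 2, -3) ∘ w, so R[i,j,k] = a[i]·b[j]·w[k]. Pick indices with nonzero a[0]·b[1] = (-1)·(2) = -2. Only the fibre through (0,1,·) is needed: R[0,1,:] = T[0,1,:] − Σₗ aₗ[0]bₗ[1]cₗ = [10, 6, -2] − (-2)·(2)·(-3, 0, 1) = [-2, 6, 2]. Then w[k] = R[0,1,k] / -2 for each k, giving w = [-2, 6, 2] / -2 = (1, -3, -1).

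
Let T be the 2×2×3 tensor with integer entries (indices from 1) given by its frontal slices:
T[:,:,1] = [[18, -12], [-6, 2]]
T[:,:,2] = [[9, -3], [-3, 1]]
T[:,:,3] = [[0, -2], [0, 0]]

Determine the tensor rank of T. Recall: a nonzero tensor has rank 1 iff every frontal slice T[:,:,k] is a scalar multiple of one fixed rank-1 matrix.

2

Lower bound: the mode-2 unfolding of T (rows indexed by j, columns by (i,k) = (1,1), (1,2), (1,3), (2,1), (2,2), (2,3)) is [[18, 9, 0, -6, -3, 0], [-12, -3, -2, 2, 1, 0]].
There the 2×2 minor on rows j ∈ {1, 2}, columns (i,k) ∈ {(1,1), (1,2)} is det [[18, 9], [-12, -3]] = 54 ≠ 0, so this unfolding has rank ≥ 2; CP rank is at least every unfolding rank, so rank(T) ≥ 2. (Flattening ranks never certify an upper bound on CP rank; for that we must actually write T with 2 rank-1 terms.)
Upper bound — finding two terms. Write S_k = T[:,:,k] for the frontal slices: S₁ = [[18, -12], [-6, 2]], S₂ = [[9, -3], [-3, 1]], S₃ = [[0, -2], [0, 0]].
If T = a₁ ⊗ b₁ ⊗ c₁ + a₂ ⊗ b₂ ⊗ c₂ then each S_k = c₁[k]·a₁b₁ᵀ + c₂[k]·a₂b₂ᵀ. S₁ and S₂ are linearly independent, so a₁b₁ᵀ and a₂b₂ᵀ must span the same plane of matrices: they are the rank-1 matrices of the form x·S₁ + y·S₂.
det(x·S₁ + y·S₂) is −36·x² − 18·xy = (-18)·(2·x + y)(x), vanishing at (x:y) = (1:-2) and (0:1).
M₁ = S₁ − 2·S₂ = [[0, -6], [0, 0]] = (-6)·[1, 0][0, 1]ᵀ and M₂ = S₂ = [[9, -3], [-3, 1]] = [3, -1][3, -1]ᵀ, so take a₁ = [1, 0], b₁ = [0, 1], a₂ = [3, -1], b₂ = [3, -1].
Each slice is an integer combination of E₁ = a₁b₁ᵀ and E₂ = a₂b₂ᵀ: S₁ = −6·E₁ + 2·E₂, S₂ = E₂, S₃ = −2·E₁; reading off coefficients, c₁ = [-6, 0, -2] and c₂ = [2, 1, 0].
Hence T = [1, 0] ⊗ [0, 1] ⊗ [-6, 0, -2] + [3, -1] ⊗ [3, -1] ⊗ [2, 1, 0], so rank(T) ≤ 2.
These bounds meet, so rank(T) = 2.
Check entry T[1,1,1] = 18: (1)·(0)·(-6) + (3)·(3)·(2) = 18.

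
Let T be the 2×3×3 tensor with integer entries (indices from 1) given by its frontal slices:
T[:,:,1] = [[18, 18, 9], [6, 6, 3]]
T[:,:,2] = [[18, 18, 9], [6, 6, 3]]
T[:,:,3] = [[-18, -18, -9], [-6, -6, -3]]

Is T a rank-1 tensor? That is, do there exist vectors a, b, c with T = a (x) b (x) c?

Yes

If T = a (x) b (x) c then every fibre of T is a multiple of the corresponding factor, so read the factors off the fibres through the nonzero entry T[1,1,1] = 18.
The mode-1 fibre T[:,1,1] = [18, 6] gives a = (3, 1) (primitive direction); the mode-2 fibre T[1,:,1] = [18, 18, 9] gives b = (2, 2, 1); then c[k] = T[1,1,k] / (a[1]·b[1]) = [18, 18, -18] / 6 = (3, 3, -3).
Expanding (3, 1) (x) (2, 2, 1) (x) (3, 3, -3) reproduces all 18 entries of T, so T = (3, 1) (x) (2, 2, 1) (x) (3, 3, -3) and rank(T) ≤ 1.
Equivalently every frontal slice T[:,:,k] is c[k] times the rank-1 matrix (3, 1) (x) (2, 2, 1). So T has rank 1 (it is nonzero).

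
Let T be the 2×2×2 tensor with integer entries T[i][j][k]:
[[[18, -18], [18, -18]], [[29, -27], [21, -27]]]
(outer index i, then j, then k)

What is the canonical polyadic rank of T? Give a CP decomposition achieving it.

rank(T) = 2

Lower bound: in the mode-2 unfolding of T (rows indexed by j, columns by (i,k)) the 2×2 minor on rows j ∈ {0, 1}, columns (i,k) ∈ {(0,0), (1,0)} is det [[18, 29], [18, 21]] = -144 ≠ 0, so that unfolding has rank ≥ 2 and hence rank(T) ≥ 2 (CP rank is at least every unfolding rank, though it can be larger).
Upper bound: with S_k = T[:,:,k], the two rank-1 terms a₁b₁ᵀ, a₂b₂ᵀ are the rank-1 members of the pencil x·S₀ + y·S₁.
det(x·S₀ + y·S₁) is −144·x² + 144·xy = (-144)·(x − y)(x), vanishing at (x:y) = (1:1) and (0:1).
M₁ = S₀ + S₁ = [[0, 0], [2, -6]] = 2·[0, 1][1, -3]ᵀ and M₂ = S₁ = [[-18, -18], [-27, -27]] = (-9)·[2, 3][1, 1]ᵀ, so take a₁ = [0, 1], b₁ = [1, -3], a₂ = [2, 3], b₂ = [1, 1].
Each slice is an integer combination of E₁ = a₁b₁ᵀ and E₂ = a₂b₂ᵀ: S₀ = 2·E₁ + 9·E₂, S₁ = −9·E₂; reading off coefficients, c₁ = [2, 0] and c₂ = [9, -9].
Hence T = [0, 1] ⊗ [1, -3] ⊗ [2, 0] + [2, 3] ⊗ [1, 1] ⊗ [9, -9], so rank(T) ≤ 2.
These bounds meet, so rank(T) = 2.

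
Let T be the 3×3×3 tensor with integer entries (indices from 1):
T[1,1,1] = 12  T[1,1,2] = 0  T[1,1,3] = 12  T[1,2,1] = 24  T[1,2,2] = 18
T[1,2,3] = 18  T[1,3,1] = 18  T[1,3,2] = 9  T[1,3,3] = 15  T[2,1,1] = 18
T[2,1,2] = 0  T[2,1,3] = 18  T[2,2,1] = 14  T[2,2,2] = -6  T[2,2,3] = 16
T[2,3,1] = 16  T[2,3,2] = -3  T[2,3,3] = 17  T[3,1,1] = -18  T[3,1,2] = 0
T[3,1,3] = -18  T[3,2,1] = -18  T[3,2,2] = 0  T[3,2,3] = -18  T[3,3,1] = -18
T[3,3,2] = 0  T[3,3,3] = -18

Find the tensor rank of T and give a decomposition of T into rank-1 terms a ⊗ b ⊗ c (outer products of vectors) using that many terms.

Lower bound: the mode-2 unfolding of T (rows indexed by j, columns by (i,k) = (1,1), (1,2), (1,3), (2,1), (2,2), (2,3), (3,1), (3,2), (3,3)) is [[12, 0, 12, 18, 0, 18, -18, 0, -18], [24, 18, 18, 14, -6, 16, -18, 0, -18], [18, 9, 15, 16, -3, 17, -18, 0, -18]].
There the 2×2 minor on rows j ∈ {1, 2}, columns (i,k) ∈ {(1,1), (1,2)} is det [[12, 0], [24, 18]] = 216 ≠ 0, so this unfolding has rank ≥ 2; CP rank is at least every unfolding rank, so rank(T) ≥ 2. (Flattening ranks never certify an upper bound on CP rank; for that we must actually write T with 2 rank-1 terms.)
Upper bound — finding two terms. Write S_k = T[:,:,k] for the frontal slices: S₁ = [[12, 24, 18], [18, 14, 16], [-18, -18, -18]], S₂ = [[0, 18, 9], [0, -6, -3], [0, 0, 0]], S₃ = [[12, 18, 15], [18, 16, 17], [-18, -18, -18]].
If T = a₁ ⊗ b₁ ⊗ c₁ + a₂ ⊗ b₂ ⊗ c₂ then each S_k = c₁[k]·a₁b₁ᵀ + c₂[k]·a₂b₂ᵀ. S₁ and S₂ are linearly independent, so a₁b₁ᵀ and a₂b₂ᵀ must span the same plane of matrices: they are the rank-1 matrices of the form x·S₁ + y·S₂.
The 2×2 minor of x·S₁ + y·S₂ on rows {1,2}, columns {1,2} is −264·x² − 396·xy = (-132)·(2·x + 3·y)(x), vanishing at (x:y) = (3:-2) and (0:1).
M₁ = 3·S₁ − 2·S₂ = [[36, 36, 36], [54, 54, 54], [-54, -54, -54]] = 18·(2, 3, -3)(1, 1, 1)ᵀ and M₂ = S₂ = [[0, 18, 9], [0, -6, -3], [0, 0, 0]] = 3·(3, -1, 0)(0, 2, 1)ᵀ, so take a₁ = (2, 3, -3), b₁ = (1, 1, 1), a₂ = (3, -1, 0), b₂ = (0, 2, 1).
Each slice is an integer combination of E₁ = a₁b₁ᵀ and E₂ = a₂b₂ᵀ: S₁ = 6·E₁ + 2·E₂, S₂ = 3·E₂, S₃ = 6·E₁ + E₂; reading off coefficients, c₁ = (6, 0, 6) and c₂ = (2, 3, 1).
Hence T = (2, 3, -3) ⊗ (1, 1, 1) ⊗ (6, 0, 6) + (3, -1, 0) ⊗ (0, 2, 1) ⊗ (2, 3, 1), so rank(T) ≤ 2.
These bounds meet, so rank(T) = 2.

rank(T) = 2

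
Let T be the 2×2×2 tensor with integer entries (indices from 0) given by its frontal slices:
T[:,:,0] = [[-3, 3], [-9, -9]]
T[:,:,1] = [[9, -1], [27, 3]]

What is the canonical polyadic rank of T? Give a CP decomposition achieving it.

Lower bound: the mode-1 unfolding of T (rows indexed by i, columns by (j,k) = (0,0), (0,1), (1,0), (1,1)) is [[-3, 9, 3, -1], [-9, 27, -9, 3]].
There the 2×2 minor on rows i ∈ {0, 1}, columns (j,k) ∈ {(0,0), (1,0)} is det [[-3, 3], [-9, -9]] = 54 ≠ 0, so this unfolding has rank ≥ 2; CP rank is at least every unfolding rank, so rank(T) ≥ 2. (This is only a lower bound: in general the CP rank may exceed every unfolding rank, so we still need to exhibit 2 rank-1 terms summing to T.)
Upper bound — finding two terms. Write S_k = T[:,:,k] for the frontal slices: S₀ = [[-3, 3], [-9, -9]], S₁ = [[9, -1], [27, 3]].
If T = a₁ ∘ b₁ ∘ c₁ + a₂ ∘ b₂ ∘ c₂ then each S_k = c₁[k]·a₁b₁ᵀ + c₂[k]·a₂b₂ᵀ. S₀ and S₁ are linearly independent, so a₁b₁ᵀ and a₂b₂ᵀ must span the same plane of matrices: they are the rank-1 matrices of the form x·S₀ + y·S₁.
det(x·S₀ + y·S₁) is 54·x² − 180·xy + 54·y² = 18·(x − 3·y)(3·x − y), vanishing at (x:y) = (3:1) and (1:3).
M₁ = 3·S₀ + S₁ = [[0, 8], [0, -24]] = 8·[1, -3][0, 1]ᵀ and M₂ = S₀ + 3·S₁ = [[24, 0], [72, 0]] = 24·[1, 3][1, 0]ᵀ, so take a₁ = [1, -3], b₁ = [0, 1], a₂ = [1, 3], b₂ = [1, 0].
Each slice is an integer combination of E₁ = a₁b₁ᵀ and E₂ = a₂b₂ᵀ: S₀ = 3·E₁ − 3·E₂, S₁ = −E₁ + 9·E₂; reading off coefficients, c₁ = [3, -1] and c₂ = [-3, 9].
Hence T = [1, -3] ∘ [0, 1] ∘ [3, -1] + [1, 3] ∘ [1, 0] ∘ [-3, 9], so rank(T) ≤ 2.
These bounds meet, so rank(T) = 2.

rank(T) = 2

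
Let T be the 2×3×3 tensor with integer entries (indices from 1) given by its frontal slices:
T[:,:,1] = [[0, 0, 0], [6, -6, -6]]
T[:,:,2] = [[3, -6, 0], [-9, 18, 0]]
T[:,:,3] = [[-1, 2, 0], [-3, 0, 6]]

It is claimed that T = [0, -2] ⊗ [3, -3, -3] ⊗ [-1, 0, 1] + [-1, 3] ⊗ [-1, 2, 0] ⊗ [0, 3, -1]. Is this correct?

Reconstruct entrywise from the claimed factors. For example, T[2,3,1] = -6 and Σₗ aₗ[2]bₗ[3]cₗ[1] = (-2)·(-3)·(-1) + (3)·(0)·(0) = -6; checking all 18 entries, every one matches. The claim holds.

Yes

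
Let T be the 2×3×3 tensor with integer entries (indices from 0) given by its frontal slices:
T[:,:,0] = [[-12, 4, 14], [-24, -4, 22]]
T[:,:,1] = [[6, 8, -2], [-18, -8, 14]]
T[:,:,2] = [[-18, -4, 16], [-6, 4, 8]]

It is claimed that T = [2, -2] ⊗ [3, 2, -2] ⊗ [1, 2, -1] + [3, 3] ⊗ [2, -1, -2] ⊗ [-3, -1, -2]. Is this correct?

No

Reconstruct entry (0,1,0) from the claimed factors: Σₗ aₗ[0]bₗ[1]cₗ[0] = (2)·(2)·(1) + (3)·(-1)·(-3) = 13, but T[0,1,0] = 4. The claim is false.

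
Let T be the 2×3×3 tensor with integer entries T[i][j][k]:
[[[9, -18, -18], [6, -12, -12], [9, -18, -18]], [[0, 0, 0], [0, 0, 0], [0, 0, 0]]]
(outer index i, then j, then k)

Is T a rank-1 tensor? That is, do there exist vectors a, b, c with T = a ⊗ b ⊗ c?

The mode-1 fibre T[:,0,0] = [9, 0] gives a = [1, 0] (primitive direction); the mode-2 fibre T[0,:,0] = [9, 6, 9] gives b = [3, 2, 3]; then c[k] = T[0,0,k] / (a[0]·b[0]) = [9, -18, -18] / 3 = [3, -6, -6].
Expanding [1, 0] ⊗ [3, 2, 3] ⊗ [3, -6, -6] reproduces all 18 entries of T, so T = [1, 0] ⊗ [3, 2, 3] ⊗ [3, -6, -6] and rank(T) ≤ 1.
Equivalently every frontal slice T[:,:,k] is c[k] times the rank-1 matrix [1, 0] ⊗ [3, 2, 3]. So T has rank 1 (it is nonzero).

Yes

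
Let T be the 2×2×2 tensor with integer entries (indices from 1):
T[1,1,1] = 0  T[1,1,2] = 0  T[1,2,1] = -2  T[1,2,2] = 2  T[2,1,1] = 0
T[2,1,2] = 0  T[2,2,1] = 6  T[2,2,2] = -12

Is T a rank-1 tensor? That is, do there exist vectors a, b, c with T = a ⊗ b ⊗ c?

The mode-1 unfolding of T (rows indexed by i, columns by (j,k) = (1,1), (1,2), (2,1), (2,2)) is [[0, 0, -2, 2], [0, 0, 6, -12]].
There the 2×2 minor on rows i ∈ {1, 2}, columns (j,k) ∈ {(2,1), (2,2)} is det [[-2, 2], [6, -12]] = 12 ≠ 0, so this unfolding has rank ≥ 2; CP rank is at least every unfolding rank, so rank(T) ≥ 2.
In particular rank(T) ≥ 2 > 1, so T is not rank-1.

No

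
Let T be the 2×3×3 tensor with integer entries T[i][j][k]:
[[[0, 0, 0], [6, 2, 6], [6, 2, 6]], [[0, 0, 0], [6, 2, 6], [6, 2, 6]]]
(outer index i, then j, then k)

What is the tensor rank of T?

1

Lower bound: T ≠ 0 (e.g. T[0,1,0] = 6), so rank(T) ≥ 1.
Upper bound: if T = a ⊗ b ⊗ c then every fibre of T is a multiple of the corresponding factor, so read the factors off the fibres through the nonzero entry T[0,1,0] = 6.
The mode-1 fibre T[:,1,0] = [6, 6] gives a = [1, 1] (primitive direction); the mode-2 fibre T[0,:,0] = [0, 6, 6] gives b = [0, 1, 1]; then c[k] = T[0,1,k] / (a[0]·b[1]) = [6, 2, 6] / 1 = [6, 2, 6].
Expanding [1, 1] ⊗ [0, 1, 1] ⊗ [6, 2, 6] reproduces all 18 entries of T, so T = [1, 1] ⊗ [0, 1, 1] ⊗ [6, 2, 6] and rank(T) ≤ 1.
These bounds meet, so rank(T) = 1.
Check entry T[1,1,0] = 6: (1)·(1)·(6) = 6.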